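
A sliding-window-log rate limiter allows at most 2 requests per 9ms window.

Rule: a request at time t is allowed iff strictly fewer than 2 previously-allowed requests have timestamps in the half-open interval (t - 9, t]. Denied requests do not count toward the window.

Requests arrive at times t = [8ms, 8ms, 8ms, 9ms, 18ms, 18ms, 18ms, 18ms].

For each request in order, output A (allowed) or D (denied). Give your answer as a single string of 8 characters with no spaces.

Tracking allowed requests in the window:
  req#1 t=8ms: ALLOW
  req#2 t=8ms: ALLOW
  req#3 t=8ms: DENY
  req#4 t=9ms: DENY
  req#5 t=18ms: ALLOW
  req#6 t=18ms: ALLOW
  req#7 t=18ms: DENY
  req#8 t=18ms: DENY

Answer: AADDAADD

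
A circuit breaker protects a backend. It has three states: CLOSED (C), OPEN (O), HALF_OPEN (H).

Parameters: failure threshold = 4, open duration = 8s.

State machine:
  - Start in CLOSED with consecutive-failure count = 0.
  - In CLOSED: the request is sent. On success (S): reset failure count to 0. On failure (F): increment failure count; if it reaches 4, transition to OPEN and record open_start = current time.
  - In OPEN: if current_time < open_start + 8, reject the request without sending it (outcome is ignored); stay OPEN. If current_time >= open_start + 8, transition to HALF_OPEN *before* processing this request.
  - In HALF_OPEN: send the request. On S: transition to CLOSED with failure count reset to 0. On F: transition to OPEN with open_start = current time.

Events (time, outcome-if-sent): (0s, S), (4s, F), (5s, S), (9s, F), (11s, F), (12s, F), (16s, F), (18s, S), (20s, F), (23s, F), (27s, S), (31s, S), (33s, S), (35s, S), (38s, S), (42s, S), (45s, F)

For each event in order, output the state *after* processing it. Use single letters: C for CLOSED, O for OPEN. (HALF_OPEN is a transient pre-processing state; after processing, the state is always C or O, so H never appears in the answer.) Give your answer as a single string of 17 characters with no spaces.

Answer: CCCCCCOOOOCCCCCCC

Derivation:
State after each event:
  event#1 t=0s outcome=S: state=CLOSED
  event#2 t=4s outcome=F: state=CLOSED
  event#3 t=5s outcome=S: state=CLOSED
  event#4 t=9s outcome=F: state=CLOSED
  event#5 t=11s outcome=F: state=CLOSED
  event#6 t=12s outcome=F: state=CLOSED
  event#7 t=16s outcome=F: state=OPEN
  event#8 t=18s outcome=S: state=OPEN
  event#9 t=20s outcome=F: state=OPEN
  event#10 t=23s outcome=F: state=OPEN
  event#11 t=27s outcome=S: state=CLOSED
  event#12 t=31s outcome=S: state=CLOSED
  event#13 t=33s outcome=S: state=CLOSED
  event#14 t=35s outcome=S: state=CLOSED
  event#15 t=38s outcome=S: state=CLOSED
  event#16 t=42s outcome=S: state=CLOSED
  event#17 t=45s outcome=F: state=CLOSED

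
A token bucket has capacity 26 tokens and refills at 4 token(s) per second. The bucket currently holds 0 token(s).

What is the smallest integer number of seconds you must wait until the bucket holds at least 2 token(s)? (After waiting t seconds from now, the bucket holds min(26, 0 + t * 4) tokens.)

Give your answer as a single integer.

Answer: 1

Derivation:
Need 0 + t * 4 >= 2, so t >= 2/4.
Smallest integer t = ceil(2/4) = 1.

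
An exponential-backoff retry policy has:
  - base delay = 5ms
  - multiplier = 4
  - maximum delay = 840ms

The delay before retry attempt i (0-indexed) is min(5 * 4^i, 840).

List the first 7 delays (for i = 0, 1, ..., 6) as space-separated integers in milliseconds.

Answer: 5 20 80 320 840 840 840

Derivation:
Computing each delay:
  i=0: min(5*4^0, 840) = 5
  i=1: min(5*4^1, 840) = 20
  i=2: min(5*4^2, 840) = 80
  i=3: min(5*4^3, 840) = 320
  i=4: min(5*4^4, 840) = 840
  i=5: min(5*4^5, 840) = 840
  i=6: min(5*4^6, 840) = 840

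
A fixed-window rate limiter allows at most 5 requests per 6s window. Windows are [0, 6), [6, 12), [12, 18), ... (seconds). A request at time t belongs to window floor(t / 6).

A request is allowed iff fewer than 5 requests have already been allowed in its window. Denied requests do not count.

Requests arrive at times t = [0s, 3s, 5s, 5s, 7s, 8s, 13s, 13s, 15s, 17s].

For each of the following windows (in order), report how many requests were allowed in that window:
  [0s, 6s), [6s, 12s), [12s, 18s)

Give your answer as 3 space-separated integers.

Processing requests:
  req#1 t=0s (window 0): ALLOW
  req#2 t=3s (window 0): ALLOW
  req#3 t=5s (window 0): ALLOW
  req#4 t=5s (window 0): ALLOW
  req#5 t=7s (window 1): ALLOW
  req#6 t=8s (window 1): ALLOW
  req#7 t=13s (window 2): ALLOW
  req#8 t=13s (window 2): ALLOW
  req#9 t=15s (window 2): ALLOW
  req#10 t=17s (window 2): ALLOW

Allowed counts by window: 4 2 4

Answer: 4 2 4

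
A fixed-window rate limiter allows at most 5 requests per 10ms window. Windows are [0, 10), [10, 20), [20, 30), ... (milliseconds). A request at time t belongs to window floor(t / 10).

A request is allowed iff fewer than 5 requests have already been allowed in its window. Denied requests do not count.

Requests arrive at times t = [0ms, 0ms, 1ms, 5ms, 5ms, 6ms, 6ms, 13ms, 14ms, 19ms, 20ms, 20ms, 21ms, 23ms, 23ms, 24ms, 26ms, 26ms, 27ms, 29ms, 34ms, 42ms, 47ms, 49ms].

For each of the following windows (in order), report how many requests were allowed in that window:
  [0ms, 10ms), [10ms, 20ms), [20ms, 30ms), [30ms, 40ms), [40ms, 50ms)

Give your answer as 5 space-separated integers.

Answer: 5 3 5 1 3

Derivation:
Processing requests:
  req#1 t=0ms (window 0): ALLOW
  req#2 t=0ms (window 0): ALLOW
  req#3 t=1ms (window 0): ALLOW
  req#4 t=5ms (window 0): ALLOW
  req#5 t=5ms (window 0): ALLOW
  req#6 t=6ms (window 0): DENY
  req#7 t=6ms (window 0): DENY
  req#8 t=13ms (window 1): ALLOW
  req#9 t=14ms (window 1): ALLOW
  req#10 t=19ms (window 1): ALLOW
  req#11 t=20ms (window 2): ALLOW
  req#12 t=20ms (window 2): ALLOW
  req#13 t=21ms (window 2): ALLOW
  req#14 t=23ms (window 2): ALLOW
  req#15 t=23ms (window 2): ALLOW
  req#16 t=24ms (window 2): DENY
  req#17 t=26ms (window 2): DENY
  req#18 t=26ms (window 2): DENY
  req#19 t=27ms (window 2): DENY
  req#20 t=29ms (window 2): DENY
  req#21 t=34ms (window 3): ALLOW
  req#22 t=42ms (window 4): ALLOW
  req#23 t=47ms (window 4): ALLOW
  req#24 t=49ms (window 4): ALLOW

Allowed counts by window: 5 3 5 1 3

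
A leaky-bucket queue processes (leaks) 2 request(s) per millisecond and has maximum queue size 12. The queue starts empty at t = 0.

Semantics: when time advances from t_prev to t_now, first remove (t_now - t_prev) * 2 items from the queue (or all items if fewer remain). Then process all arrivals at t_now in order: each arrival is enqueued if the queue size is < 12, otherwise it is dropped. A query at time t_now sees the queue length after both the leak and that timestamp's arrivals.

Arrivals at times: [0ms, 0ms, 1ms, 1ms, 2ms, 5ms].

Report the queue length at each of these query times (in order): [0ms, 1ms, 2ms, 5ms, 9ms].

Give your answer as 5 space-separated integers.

Queue lengths at query times:
  query t=0ms: backlog = 2
  query t=1ms: backlog = 2
  query t=2ms: backlog = 1
  query t=5ms: backlog = 1
  query t=9ms: backlog = 0

Answer: 2 2 1 1 0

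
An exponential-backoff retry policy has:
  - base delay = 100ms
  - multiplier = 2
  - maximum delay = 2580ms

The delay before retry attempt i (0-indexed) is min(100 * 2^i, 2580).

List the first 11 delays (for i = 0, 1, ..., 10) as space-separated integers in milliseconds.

Computing each delay:
  i=0: min(100*2^0, 2580) = 100
  i=1: min(100*2^1, 2580) = 200
  i=2: min(100*2^2, 2580) = 400
  i=3: min(100*2^3, 2580) = 800
  i=4: min(100*2^4, 2580) = 1600
  i=5: min(100*2^5, 2580) = 2580
  i=6: min(100*2^6, 2580) = 2580
  i=7: min(100*2^7, 2580) = 2580
  i=8: min(100*2^8, 2580) = 2580
  i=9: min(100*2^9, 2580) = 2580
  i=10: min(100*2^10, 2580) = 2580

Answer: 100 200 400 800 1600 2580 2580 2580 2580 2580 2580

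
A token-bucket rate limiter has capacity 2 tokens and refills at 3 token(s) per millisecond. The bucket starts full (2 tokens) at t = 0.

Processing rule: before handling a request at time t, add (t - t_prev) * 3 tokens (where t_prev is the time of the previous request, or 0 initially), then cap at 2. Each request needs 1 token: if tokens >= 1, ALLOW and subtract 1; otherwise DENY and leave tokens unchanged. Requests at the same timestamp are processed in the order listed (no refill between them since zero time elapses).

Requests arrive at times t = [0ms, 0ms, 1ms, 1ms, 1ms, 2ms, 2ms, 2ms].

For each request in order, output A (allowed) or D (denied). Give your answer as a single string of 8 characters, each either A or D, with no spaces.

Simulating step by step:
  req#1 t=0ms: ALLOW
  req#2 t=0ms: ALLOW
  req#3 t=1ms: ALLOW
  req#4 t=1ms: ALLOW
  req#5 t=1ms: DENY
  req#6 t=2ms: ALLOW
  req#7 t=2ms: ALLOW
  req#8 t=2ms: DENY

Answer: AAAADAAD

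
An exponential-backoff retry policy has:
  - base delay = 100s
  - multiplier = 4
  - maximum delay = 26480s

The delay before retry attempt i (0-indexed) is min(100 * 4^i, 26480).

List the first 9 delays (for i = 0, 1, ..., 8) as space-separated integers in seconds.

Answer: 100 400 1600 6400 25600 26480 26480 26480 26480

Derivation:
Computing each delay:
  i=0: min(100*4^0, 26480) = 100
  i=1: min(100*4^1, 26480) = 400
  i=2: min(100*4^2, 26480) = 1600
  i=3: min(100*4^3, 26480) = 6400
  i=4: min(100*4^4, 26480) = 25600
  i=5: min(100*4^5, 26480) = 26480
  i=6: min(100*4^6, 26480) = 26480
  i=7: min(100*4^7, 26480) = 26480
  i=8: min(100*4^8, 26480) = 26480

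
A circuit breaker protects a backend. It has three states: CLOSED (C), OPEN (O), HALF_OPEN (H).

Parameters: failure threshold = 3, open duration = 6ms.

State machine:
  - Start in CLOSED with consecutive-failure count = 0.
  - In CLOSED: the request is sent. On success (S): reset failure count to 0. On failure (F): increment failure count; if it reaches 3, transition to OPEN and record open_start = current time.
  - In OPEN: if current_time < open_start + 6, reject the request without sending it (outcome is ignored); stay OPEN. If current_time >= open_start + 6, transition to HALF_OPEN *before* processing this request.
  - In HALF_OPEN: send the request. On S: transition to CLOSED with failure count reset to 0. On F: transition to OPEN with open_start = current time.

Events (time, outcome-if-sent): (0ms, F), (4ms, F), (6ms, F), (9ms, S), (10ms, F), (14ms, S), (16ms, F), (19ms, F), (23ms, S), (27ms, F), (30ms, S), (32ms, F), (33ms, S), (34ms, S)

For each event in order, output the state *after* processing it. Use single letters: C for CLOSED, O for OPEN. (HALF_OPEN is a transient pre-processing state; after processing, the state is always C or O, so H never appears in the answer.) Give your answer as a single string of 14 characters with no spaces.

State after each event:
  event#1 t=0ms outcome=F: state=CLOSED
  event#2 t=4ms outcome=F: state=CLOSED
  event#3 t=6ms outcome=F: state=OPEN
  event#4 t=9ms outcome=S: state=OPEN
  event#5 t=10ms outcome=F: state=OPEN
  event#6 t=14ms outcome=S: state=CLOSED
  event#7 t=16ms outcome=F: state=CLOSED
  event#8 t=19ms outcome=F: state=CLOSED
  event#9 t=23ms outcome=S: state=CLOSED
  event#10 t=27ms outcome=F: state=CLOSED
  event#11 t=30ms outcome=S: state=CLOSED
  event#12 t=32ms outcome=F: state=CLOSED
  event#13 t=33ms outcome=S: state=CLOSED
  event#14 t=34ms outcome=S: state=CLOSED

Answer: CCOOOCCCCCCCCC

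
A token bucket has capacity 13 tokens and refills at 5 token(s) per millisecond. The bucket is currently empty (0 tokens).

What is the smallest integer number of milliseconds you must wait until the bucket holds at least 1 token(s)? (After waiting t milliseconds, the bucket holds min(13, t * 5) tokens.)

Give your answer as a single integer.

Need t * 5 >= 1, so t >= 1/5.
Smallest integer t = ceil(1/5) = 1.

Answer: 1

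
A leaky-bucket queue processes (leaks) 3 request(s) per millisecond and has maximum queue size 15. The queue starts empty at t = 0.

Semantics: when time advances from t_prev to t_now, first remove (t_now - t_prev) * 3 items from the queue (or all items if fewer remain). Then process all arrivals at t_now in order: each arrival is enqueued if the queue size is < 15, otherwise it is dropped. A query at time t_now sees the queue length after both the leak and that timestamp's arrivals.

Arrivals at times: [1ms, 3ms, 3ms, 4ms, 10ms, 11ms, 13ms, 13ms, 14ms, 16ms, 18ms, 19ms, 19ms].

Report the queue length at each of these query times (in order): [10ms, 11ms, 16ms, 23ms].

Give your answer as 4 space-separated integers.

Queue lengths at query times:
  query t=10ms: backlog = 1
  query t=11ms: backlog = 1
  query t=16ms: backlog = 1
  query t=23ms: backlog = 0

Answer: 1 1 1 0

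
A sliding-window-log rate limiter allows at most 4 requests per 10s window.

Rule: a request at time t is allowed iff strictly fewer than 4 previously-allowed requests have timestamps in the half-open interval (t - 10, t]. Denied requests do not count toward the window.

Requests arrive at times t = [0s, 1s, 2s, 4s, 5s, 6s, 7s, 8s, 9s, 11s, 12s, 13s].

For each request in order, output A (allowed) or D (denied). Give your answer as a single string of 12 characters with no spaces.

Answer: AAAADDDDDAAA

Derivation:
Tracking allowed requests in the window:
  req#1 t=0s: ALLOW
  req#2 t=1s: ALLOW
  req#3 t=2s: ALLOW
  req#4 t=4s: ALLOW
  req#5 t=5s: DENY
  req#6 t=6s: DENY
  req#7 t=7s: DENY
  req#8 t=8s: DENY
  req#9 t=9s: DENY
  req#10 t=11s: ALLOW
  req#11 t=12s: ALLOW
  req#12 t=13s: ALLOW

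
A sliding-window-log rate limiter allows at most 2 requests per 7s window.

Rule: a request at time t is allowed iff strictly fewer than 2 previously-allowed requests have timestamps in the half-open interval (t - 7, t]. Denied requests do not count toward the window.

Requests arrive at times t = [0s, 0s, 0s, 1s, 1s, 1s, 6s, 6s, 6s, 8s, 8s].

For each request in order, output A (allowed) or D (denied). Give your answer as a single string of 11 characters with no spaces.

Tracking allowed requests in the window:
  req#1 t=0s: ALLOW
  req#2 t=0s: ALLOW
  req#3 t=0s: DENY
  req#4 t=1s: DENY
  req#5 t=1s: DENY
  req#6 t=1s: DENY
  req#7 t=6s: DENY
  req#8 t=6s: DENY
  req#9 t=6s: DENY
  req#10 t=8s: ALLOW
  req#11 t=8s: ALLOW

Answer: AADDDDDDDAA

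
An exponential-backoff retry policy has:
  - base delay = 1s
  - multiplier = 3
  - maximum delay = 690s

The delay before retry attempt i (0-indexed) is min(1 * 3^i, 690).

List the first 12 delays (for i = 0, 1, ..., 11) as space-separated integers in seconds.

Answer: 1 3 9 27 81 243 690 690 690 690 690 690

Derivation:
Computing each delay:
  i=0: min(1*3^0, 690) = 1
  i=1: min(1*3^1, 690) = 3
  i=2: min(1*3^2, 690) = 9
  i=3: min(1*3^3, 690) = 27
  i=4: min(1*3^4, 690) = 81
  i=5: min(1*3^5, 690) = 243
  i=6: min(1*3^6, 690) = 690
  i=7: min(1*3^7, 690) = 690
  i=8: min(1*3^8, 690) = 690
  i=9: min(1*3^9, 690) = 690
  i=10: min(1*3^10, 690) = 690
  i=11: min(1*3^11, 690) = 690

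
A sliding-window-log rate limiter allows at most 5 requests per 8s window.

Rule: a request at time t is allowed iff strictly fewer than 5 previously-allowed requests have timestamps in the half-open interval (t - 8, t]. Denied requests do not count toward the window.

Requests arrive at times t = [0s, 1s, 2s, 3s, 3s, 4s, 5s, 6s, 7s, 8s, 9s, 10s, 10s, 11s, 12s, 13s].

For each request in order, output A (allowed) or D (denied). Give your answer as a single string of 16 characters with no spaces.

Answer: AAAAADDDDAAADAAD

Derivation:
Tracking allowed requests in the window:
  req#1 t=0s: ALLOW
  req#2 t=1s: ALLOW
  req#3 t=2s: ALLOW
  req#4 t=3s: ALLOW
  req#5 t=3s: ALLOW
  req#6 t=4s: DENY
  req#7 t=5s: DENY
  req#8 t=6s: DENY
  req#9 t=7s: DENY
  req#10 t=8s: ALLOW
  req#11 t=9s: ALLOW
  req#12 t=10s: ALLOW
  req#13 t=10s: DENY
  req#14 t=11s: ALLOW
  req#15 t=12s: ALLOW
  req#16 t=13s: DENY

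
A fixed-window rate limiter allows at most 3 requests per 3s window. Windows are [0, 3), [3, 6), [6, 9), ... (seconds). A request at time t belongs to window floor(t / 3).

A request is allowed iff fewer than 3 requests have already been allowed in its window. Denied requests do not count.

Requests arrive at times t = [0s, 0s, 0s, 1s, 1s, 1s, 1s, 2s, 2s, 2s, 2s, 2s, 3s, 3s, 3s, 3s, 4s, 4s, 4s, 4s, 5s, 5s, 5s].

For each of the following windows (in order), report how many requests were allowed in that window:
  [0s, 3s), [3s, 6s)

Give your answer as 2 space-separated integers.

Processing requests:
  req#1 t=0s (window 0): ALLOW
  req#2 t=0s (window 0): ALLOW
  req#3 t=0s (window 0): ALLOW
  req#4 t=1s (window 0): DENY
  req#5 t=1s (window 0): DENY
  req#6 t=1s (window 0): DENY
  req#7 t=1s (window 0): DENY
  req#8 t=2s (window 0): DENY
  req#9 t=2s (window 0): DENY
  req#10 t=2s (window 0): DENY
  req#11 t=2s (window 0): DENY
  req#12 t=2s (window 0): DENY
  req#13 t=3s (window 1): ALLOW
  req#14 t=3s (window 1): ALLOW
  req#15 t=3s (window 1): ALLOW
  req#16 t=3s (window 1): DENY
  req#17 t=4s (window 1): DENY
  req#18 t=4s (window 1): DENY
  req#19 t=4s (window 1): DENY
  req#20 t=4s (window 1): DENY
  req#21 t=5s (window 1): DENY
  req#22 t=5s (window 1): DENY
  req#23 t=5s (window 1): DENY

Allowed counts by window: 3 3

Answer: 3 3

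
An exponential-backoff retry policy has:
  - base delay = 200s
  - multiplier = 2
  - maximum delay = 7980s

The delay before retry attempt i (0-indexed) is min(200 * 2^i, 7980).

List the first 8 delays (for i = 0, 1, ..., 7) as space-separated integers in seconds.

Answer: 200 400 800 1600 3200 6400 7980 7980

Derivation:
Computing each delay:
  i=0: min(200*2^0, 7980) = 200
  i=1: min(200*2^1, 7980) = 400
  i=2: min(200*2^2, 7980) = 800
  i=3: min(200*2^3, 7980) = 1600
  i=4: min(200*2^4, 7980) = 3200
  i=5: min(200*2^5, 7980) = 6400
  i=6: min(200*2^6, 7980) = 7980
  i=7: min(200*2^7, 7980) = 7980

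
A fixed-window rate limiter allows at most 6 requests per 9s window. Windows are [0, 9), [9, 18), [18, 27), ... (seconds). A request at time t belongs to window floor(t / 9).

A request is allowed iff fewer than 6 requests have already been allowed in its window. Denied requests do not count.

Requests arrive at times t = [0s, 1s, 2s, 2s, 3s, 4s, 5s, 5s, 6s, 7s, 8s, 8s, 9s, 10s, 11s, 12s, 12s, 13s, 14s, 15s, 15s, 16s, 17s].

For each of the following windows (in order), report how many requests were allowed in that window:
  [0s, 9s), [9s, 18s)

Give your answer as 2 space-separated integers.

Answer: 6 6

Derivation:
Processing requests:
  req#1 t=0s (window 0): ALLOW
  req#2 t=1s (window 0): ALLOW
  req#3 t=2s (window 0): ALLOW
  req#4 t=2s (window 0): ALLOW
  req#5 t=3s (window 0): ALLOW
  req#6 t=4s (window 0): ALLOW
  req#7 t=5s (window 0): DENY
  req#8 t=5s (window 0): DENY
  req#9 t=6s (window 0): DENY
  req#10 t=7s (window 0): DENY
  req#11 t=8s (window 0): DENY
  req#12 t=8s (window 0): DENY
  req#13 t=9s (window 1): ALLOW
  req#14 t=10s (window 1): ALLOW
  req#15 t=11s (window 1): ALLOW
  req#16 t=12s (window 1): ALLOW
  req#17 t=12s (window 1): ALLOW
  req#18 t=13s (window 1): ALLOW
  req#19 t=14s (window 1): DENY
  req#20 t=15s (window 1): DENY
  req#21 t=15s (window 1): DENY
  req#22 t=16s (window 1): DENY
  req#23 t=17s (window 1): DENY

Allowed counts by window: 6 6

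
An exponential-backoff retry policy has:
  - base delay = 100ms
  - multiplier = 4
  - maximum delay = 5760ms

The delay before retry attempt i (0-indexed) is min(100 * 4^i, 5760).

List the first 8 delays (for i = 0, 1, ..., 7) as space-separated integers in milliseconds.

Computing each delay:
  i=0: min(100*4^0, 5760) = 100
  i=1: min(100*4^1, 5760) = 400
  i=2: min(100*4^2, 5760) = 1600
  i=3: min(100*4^3, 5760) = 5760
  i=4: min(100*4^4, 5760) = 5760
  i=5: min(100*4^5, 5760) = 5760
  i=6: min(100*4^6, 5760) = 5760
  i=7: min(100*4^7, 5760) = 5760

Answer: 100 400 1600 5760 5760 5760 5760 5760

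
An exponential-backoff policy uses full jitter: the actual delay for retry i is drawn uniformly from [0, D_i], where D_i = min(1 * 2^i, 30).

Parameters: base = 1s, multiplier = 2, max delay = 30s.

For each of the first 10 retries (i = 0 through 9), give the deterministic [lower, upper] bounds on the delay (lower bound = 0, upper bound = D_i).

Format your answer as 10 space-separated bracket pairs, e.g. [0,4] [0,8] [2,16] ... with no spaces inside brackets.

Computing bounds per retry:
  i=0: D_i=min(1*2^0,30)=1, bounds=[0,1]
  i=1: D_i=min(1*2^1,30)=2, bounds=[0,2]
  i=2: D_i=min(1*2^2,30)=4, bounds=[0,4]
  i=3: D_i=min(1*2^3,30)=8, bounds=[0,8]
  i=4: D_i=min(1*2^4,30)=16, bounds=[0,16]
  i=5: D_i=min(1*2^5,30)=30, bounds=[0,30]
  i=6: D_i=min(1*2^6,30)=30, bounds=[0,30]
  i=7: D_i=min(1*2^7,30)=30, bounds=[0,30]
  i=8: D_i=min(1*2^8,30)=30, bounds=[0,30]
  i=9: D_i=min(1*2^9,30)=30, bounds=[0,30]

Answer: [0,1] [0,2] [0,4] [0,8] [0,16] [0,30] [0,30] [0,30] [0,30] [0,30]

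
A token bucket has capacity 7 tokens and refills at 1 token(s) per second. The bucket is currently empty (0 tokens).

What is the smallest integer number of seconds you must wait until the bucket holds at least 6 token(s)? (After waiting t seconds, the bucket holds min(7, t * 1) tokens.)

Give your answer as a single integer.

Answer: 6

Derivation:
Need t * 1 >= 6, so t >= 6/1.
Smallest integer t = ceil(6/1) = 6.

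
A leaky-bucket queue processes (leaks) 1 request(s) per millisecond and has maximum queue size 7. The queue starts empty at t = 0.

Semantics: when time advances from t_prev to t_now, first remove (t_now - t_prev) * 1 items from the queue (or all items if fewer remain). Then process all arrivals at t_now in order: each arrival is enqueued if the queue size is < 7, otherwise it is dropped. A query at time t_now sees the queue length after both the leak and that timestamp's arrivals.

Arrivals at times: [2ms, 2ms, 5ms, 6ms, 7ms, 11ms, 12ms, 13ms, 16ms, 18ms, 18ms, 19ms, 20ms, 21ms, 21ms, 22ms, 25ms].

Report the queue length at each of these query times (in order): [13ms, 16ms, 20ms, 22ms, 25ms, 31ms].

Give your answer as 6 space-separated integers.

Queue lengths at query times:
  query t=13ms: backlog = 1
  query t=16ms: backlog = 1
  query t=20ms: backlog = 2
  query t=22ms: backlog = 3
  query t=25ms: backlog = 1
  query t=31ms: backlog = 0

Answer: 1 1 2 3 1 0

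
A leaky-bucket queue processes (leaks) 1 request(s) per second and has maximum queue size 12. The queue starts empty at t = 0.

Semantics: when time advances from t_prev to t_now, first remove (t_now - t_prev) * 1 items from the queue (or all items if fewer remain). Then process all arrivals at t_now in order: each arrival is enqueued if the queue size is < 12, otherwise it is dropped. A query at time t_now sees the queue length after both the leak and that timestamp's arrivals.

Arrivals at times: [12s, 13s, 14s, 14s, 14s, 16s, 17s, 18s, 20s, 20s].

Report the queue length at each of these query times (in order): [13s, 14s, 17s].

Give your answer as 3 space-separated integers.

Answer: 1 3 2

Derivation:
Queue lengths at query times:
  query t=13s: backlog = 1
  query t=14s: backlog = 3
  query t=17s: backlog = 2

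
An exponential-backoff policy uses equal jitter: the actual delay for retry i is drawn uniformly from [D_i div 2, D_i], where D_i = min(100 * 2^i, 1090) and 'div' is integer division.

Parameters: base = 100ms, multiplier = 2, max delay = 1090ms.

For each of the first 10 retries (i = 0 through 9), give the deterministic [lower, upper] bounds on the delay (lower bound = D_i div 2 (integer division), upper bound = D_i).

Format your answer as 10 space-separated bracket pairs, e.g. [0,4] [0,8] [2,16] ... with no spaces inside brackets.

Computing bounds per retry:
  i=0: D_i=min(100*2^0,1090)=100, bounds=[50,100]
  i=1: D_i=min(100*2^1,1090)=200, bounds=[100,200]
  i=2: D_i=min(100*2^2,1090)=400, bounds=[200,400]
  i=3: D_i=min(100*2^3,1090)=800, bounds=[400,800]
  i=4: D_i=min(100*2^4,1090)=1090, bounds=[545,1090]
  i=5: D_i=min(100*2^5,1090)=1090, bounds=[545,1090]
  i=6: D_i=min(100*2^6,1090)=1090, bounds=[545,1090]
  i=7: D_i=min(100*2^7,1090)=1090, bounds=[545,1090]
  i=8: D_i=min(100*2^8,1090)=1090, bounds=[545,1090]
  i=9: D_i=min(100*2^9,1090)=1090, bounds=[545,1090]

Answer: [50,100] [100,200] [200,400] [400,800] [545,1090] [545,1090] [545,1090] [545,1090] [545,1090] [545,1090]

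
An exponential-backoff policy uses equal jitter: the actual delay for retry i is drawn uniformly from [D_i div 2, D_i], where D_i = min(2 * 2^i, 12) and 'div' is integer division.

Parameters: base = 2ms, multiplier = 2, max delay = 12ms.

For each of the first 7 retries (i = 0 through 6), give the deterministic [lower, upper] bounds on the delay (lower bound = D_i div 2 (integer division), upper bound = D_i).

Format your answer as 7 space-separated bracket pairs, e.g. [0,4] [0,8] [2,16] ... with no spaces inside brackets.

Answer: [1,2] [2,4] [4,8] [6,12] [6,12] [6,12] [6,12]

Derivation:
Computing bounds per retry:
  i=0: D_i=min(2*2^0,12)=2, bounds=[1,2]
  i=1: D_i=min(2*2^1,12)=4, bounds=[2,4]
  i=2: D_i=min(2*2^2,12)=8, bounds=[4,8]
  i=3: D_i=min(2*2^3,12)=12, bounds=[6,12]
  i=4: D_i=min(2*2^4,12)=12, bounds=[6,12]
  i=5: D_i=min(2*2^5,12)=12, bounds=[6,12]
  i=6: D_i=min(2*2^6,12)=12, bounds=[6,12]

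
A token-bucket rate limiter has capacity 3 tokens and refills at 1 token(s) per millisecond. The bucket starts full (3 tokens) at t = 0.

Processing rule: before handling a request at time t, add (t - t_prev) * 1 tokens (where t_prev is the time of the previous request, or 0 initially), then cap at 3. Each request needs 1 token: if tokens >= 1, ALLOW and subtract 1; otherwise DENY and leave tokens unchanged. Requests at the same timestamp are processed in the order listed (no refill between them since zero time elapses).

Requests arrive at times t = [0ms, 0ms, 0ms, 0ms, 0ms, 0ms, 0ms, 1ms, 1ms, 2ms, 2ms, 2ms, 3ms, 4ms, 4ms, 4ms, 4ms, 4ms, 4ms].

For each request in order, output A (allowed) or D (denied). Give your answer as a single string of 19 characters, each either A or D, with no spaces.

Simulating step by step:
  req#1 t=0ms: ALLOW
  req#2 t=0ms: ALLOW
  req#3 t=0ms: ALLOW
  req#4 t=0ms: DENY
  req#5 t=0ms: DENY
  req#6 t=0ms: DENY
  req#7 t=0ms: DENY
  req#8 t=1ms: ALLOW
  req#9 t=1ms: DENY
  req#10 t=2ms: ALLOW
  req#11 t=2ms: DENY
  req#12 t=2ms: DENY
  req#13 t=3ms: ALLOW
  req#14 t=4ms: ALLOW
  req#15 t=4ms: DENY
  req#16 t=4ms: DENY
  req#17 t=4ms: DENY
  req#18 t=4ms: DENY
  req#19 t=4ms: DENY

Answer: AAADDDDADADDAADDDDD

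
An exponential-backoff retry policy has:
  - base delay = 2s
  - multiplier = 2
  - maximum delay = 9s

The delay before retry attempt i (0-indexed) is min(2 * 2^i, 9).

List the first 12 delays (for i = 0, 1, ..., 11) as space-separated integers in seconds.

Answer: 2 4 8 9 9 9 9 9 9 9 9 9

Derivation:
Computing each delay:
  i=0: min(2*2^0, 9) = 2
  i=1: min(2*2^1, 9) = 4
  i=2: min(2*2^2, 9) = 8
  i=3: min(2*2^3, 9) = 9
  i=4: min(2*2^4, 9) = 9
  i=5: min(2*2^5, 9) = 9
  i=6: min(2*2^6, 9) = 9
  i=7: min(2*2^7, 9) = 9
  i=8: min(2*2^8, 9) = 9
  i=9: min(2*2^9, 9) = 9
  i=10: min(2*2^10, 9) = 9
  i=11: min(2*2^11, 9) = 9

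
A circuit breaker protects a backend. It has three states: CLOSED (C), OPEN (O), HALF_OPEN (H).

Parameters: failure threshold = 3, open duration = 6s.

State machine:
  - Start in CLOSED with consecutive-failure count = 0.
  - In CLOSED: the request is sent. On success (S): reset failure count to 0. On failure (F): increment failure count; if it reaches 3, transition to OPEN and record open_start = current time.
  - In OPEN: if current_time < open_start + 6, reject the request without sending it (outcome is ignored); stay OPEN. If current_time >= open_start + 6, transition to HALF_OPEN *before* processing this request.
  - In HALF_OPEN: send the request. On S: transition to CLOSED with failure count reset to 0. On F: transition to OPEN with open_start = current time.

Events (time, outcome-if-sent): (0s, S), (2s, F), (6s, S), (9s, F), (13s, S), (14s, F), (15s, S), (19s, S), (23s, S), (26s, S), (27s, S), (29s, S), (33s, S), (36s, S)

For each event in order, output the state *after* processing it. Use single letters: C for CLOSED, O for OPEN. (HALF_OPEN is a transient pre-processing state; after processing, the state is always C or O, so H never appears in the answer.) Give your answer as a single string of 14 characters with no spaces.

State after each event:
  event#1 t=0s outcome=S: state=CLOSED
  event#2 t=2s outcome=F: state=CLOSED
  event#3 t=6s outcome=S: state=CLOSED
  event#4 t=9s outcome=F: state=CLOSED
  event#5 t=13s outcome=S: state=CLOSED
  event#6 t=14s outcome=F: state=CLOSED
  event#7 t=15s outcome=S: state=CLOSED
  event#8 t=19s outcome=S: state=CLOSED
  event#9 t=23s outcome=S: state=CLOSED
  event#10 t=26s outcome=S: state=CLOSED
  event#11 t=27s outcome=S: state=CLOSED
  event#12 t=29s outcome=S: state=CLOSED
  event#13 t=33s outcome=S: state=CLOSED
  event#14 t=36s outcome=S: state=CLOSED

Answer: CCCCCCCCCCCCCC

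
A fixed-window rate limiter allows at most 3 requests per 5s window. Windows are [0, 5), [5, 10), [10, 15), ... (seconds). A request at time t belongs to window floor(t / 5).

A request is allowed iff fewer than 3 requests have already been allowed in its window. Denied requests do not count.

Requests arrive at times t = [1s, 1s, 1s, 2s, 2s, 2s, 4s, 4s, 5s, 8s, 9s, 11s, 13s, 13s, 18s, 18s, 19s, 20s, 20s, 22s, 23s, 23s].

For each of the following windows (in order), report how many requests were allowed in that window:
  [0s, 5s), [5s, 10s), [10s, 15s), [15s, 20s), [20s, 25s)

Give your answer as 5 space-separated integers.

Answer: 3 3 3 3 3

Derivation:
Processing requests:
  req#1 t=1s (window 0): ALLOW
  req#2 t=1s (window 0): ALLOW
  req#3 t=1s (window 0): ALLOW
  req#4 t=2s (window 0): DENY
  req#5 t=2s (window 0): DENY
  req#6 t=2s (window 0): DENY
  req#7 t=4s (window 0): DENY
  req#8 t=4s (window 0): DENY
  req#9 t=5s (window 1): ALLOW
  req#10 t=8s (window 1): ALLOW
  req#11 t=9s (window 1): ALLOW
  req#12 t=11s (window 2): ALLOW
  req#13 t=13s (window 2): ALLOW
  req#14 t=13s (window 2): ALLOW
  req#15 t=18s (window 3): ALLOW
  req#16 t=18s (window 3): ALLOW
  req#17 t=19s (window 3): ALLOW
  req#18 t=20s (window 4): ALLOW
  req#19 t=20s (window 4): ALLOW
  req#20 t=22s (window 4): ALLOW
  req#21 t=23s (window 4): DENY
  req#22 t=23s (window 4): DENY

Allowed counts by window: 3 3 3 3 3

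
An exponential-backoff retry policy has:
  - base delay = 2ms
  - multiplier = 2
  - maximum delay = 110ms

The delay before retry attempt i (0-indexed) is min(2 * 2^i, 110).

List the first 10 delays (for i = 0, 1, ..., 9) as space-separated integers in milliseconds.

Answer: 2 4 8 16 32 64 110 110 110 110

Derivation:
Computing each delay:
  i=0: min(2*2^0, 110) = 2
  i=1: min(2*2^1, 110) = 4
  i=2: min(2*2^2, 110) = 8
  i=3: min(2*2^3, 110) = 16
  i=4: min(2*2^4, 110) = 32
  i=5: min(2*2^5, 110) = 64
  i=6: min(2*2^6, 110) = 110
  i=7: min(2*2^7, 110) = 110
  i=8: min(2*2^8, 110) = 110
  i=9: min(2*2^9, 110) = 110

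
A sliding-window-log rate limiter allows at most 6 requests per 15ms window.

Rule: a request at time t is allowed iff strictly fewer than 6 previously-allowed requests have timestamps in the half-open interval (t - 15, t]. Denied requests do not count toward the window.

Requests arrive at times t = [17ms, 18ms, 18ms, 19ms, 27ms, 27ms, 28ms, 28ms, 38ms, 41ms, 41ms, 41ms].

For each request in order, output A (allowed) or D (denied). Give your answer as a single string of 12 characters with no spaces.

Tracking allowed requests in the window:
  req#1 t=17ms: ALLOW
  req#2 t=18ms: ALLOW
  req#3 t=18ms: ALLOW
  req#4 t=19ms: ALLOW
  req#5 t=27ms: ALLOW
  req#6 t=27ms: ALLOW
  req#7 t=28ms: DENY
  req#8 t=28ms: DENY
  req#9 t=38ms: ALLOW
  req#10 t=41ms: ALLOW
  req#11 t=41ms: ALLOW
  req#12 t=41ms: ALLOW

Answer: AAAAAADDAAAA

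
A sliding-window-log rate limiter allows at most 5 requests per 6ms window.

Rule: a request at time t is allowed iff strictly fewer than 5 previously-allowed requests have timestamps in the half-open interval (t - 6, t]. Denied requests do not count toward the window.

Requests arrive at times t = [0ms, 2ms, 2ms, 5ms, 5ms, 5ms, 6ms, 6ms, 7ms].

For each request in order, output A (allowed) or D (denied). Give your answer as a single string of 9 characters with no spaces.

Answer: AAAAADADD

Derivation:
Tracking allowed requests in the window:
  req#1 t=0ms: ALLOW
  req#2 t=2ms: ALLOW
  req#3 t=2ms: ALLOW
  req#4 t=5ms: ALLOW
  req#5 t=5ms: ALLOW
  req#6 t=5ms: DENY
  req#7 t=6ms: ALLOW
  req#8 t=6ms: DENY
  req#9 t=7ms: DENY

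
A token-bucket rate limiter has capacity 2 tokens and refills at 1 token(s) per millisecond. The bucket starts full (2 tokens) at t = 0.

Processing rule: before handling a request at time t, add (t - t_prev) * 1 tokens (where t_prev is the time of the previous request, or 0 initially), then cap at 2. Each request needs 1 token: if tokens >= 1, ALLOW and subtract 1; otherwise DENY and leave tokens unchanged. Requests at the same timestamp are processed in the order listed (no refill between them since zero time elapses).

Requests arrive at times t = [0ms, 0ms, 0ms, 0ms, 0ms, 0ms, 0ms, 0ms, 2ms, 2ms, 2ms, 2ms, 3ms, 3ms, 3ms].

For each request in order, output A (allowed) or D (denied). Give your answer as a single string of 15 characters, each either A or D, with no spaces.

Answer: AADDDDDDAADDADD

Derivation:
Simulating step by step:
  req#1 t=0ms: ALLOW
  req#2 t=0ms: ALLOW
  req#3 t=0ms: DENY
  req#4 t=0ms: DENY
  req#5 t=0ms: DENY
  req#6 t=0ms: DENY
  req#7 t=0ms: DENY
  req#8 t=0ms: DENY
  req#9 t=2ms: ALLOW
  req#10 t=2ms: ALLOW
  req#11 t=2ms: DENY
  req#12 t=2ms: DENY
  req#13 t=3ms: ALLOW
  req#14 t=3ms: DENY
  req#15 t=3ms: DENY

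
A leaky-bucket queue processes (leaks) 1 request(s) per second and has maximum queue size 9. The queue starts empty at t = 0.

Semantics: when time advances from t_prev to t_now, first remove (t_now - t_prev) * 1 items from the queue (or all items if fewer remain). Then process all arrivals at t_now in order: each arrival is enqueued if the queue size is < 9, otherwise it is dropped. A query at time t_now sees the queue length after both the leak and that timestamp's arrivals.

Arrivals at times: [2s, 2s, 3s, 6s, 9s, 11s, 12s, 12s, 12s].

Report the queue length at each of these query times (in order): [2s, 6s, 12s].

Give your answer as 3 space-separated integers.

Queue lengths at query times:
  query t=2s: backlog = 2
  query t=6s: backlog = 1
  query t=12s: backlog = 3

Answer: 2 1 3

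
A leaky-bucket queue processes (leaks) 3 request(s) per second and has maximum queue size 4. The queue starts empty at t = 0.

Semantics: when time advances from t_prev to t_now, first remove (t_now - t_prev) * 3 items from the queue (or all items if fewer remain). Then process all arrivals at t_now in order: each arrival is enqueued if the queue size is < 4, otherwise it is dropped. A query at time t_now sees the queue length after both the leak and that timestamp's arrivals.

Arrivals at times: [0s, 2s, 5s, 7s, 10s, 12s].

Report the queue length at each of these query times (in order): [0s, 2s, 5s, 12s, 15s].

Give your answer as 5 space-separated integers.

Queue lengths at query times:
  query t=0s: backlog = 1
  query t=2s: backlog = 1
  query t=5s: backlog = 1
  query t=12s: backlog = 1
  query t=15s: backlog = 0

Answer: 1 1 1 1 0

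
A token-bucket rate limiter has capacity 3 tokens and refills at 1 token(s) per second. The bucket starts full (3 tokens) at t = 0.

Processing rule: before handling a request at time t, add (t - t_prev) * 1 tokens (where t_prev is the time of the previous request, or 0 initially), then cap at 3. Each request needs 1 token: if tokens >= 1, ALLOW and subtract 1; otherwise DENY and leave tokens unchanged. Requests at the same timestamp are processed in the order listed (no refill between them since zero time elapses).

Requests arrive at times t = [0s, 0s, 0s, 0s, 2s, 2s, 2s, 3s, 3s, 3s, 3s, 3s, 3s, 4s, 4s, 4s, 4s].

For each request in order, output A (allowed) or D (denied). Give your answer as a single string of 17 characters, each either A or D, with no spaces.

Simulating step by step:
  req#1 t=0s: ALLOW
  req#2 t=0s: ALLOW
  req#3 t=0s: ALLOW
  req#4 t=0s: DENY
  req#5 t=2s: ALLOW
  req#6 t=2s: ALLOW
  req#7 t=2s: DENY
  req#8 t=3s: ALLOW
  req#9 t=3s: DENY
  req#10 t=3s: DENY
  req#11 t=3s: DENY
  req#12 t=3s: DENY
  req#13 t=3s: DENY
  req#14 t=4s: ALLOW
  req#15 t=4s: DENY
  req#16 t=4s: DENY
  req#17 t=4s: DENY

Answer: AAADAADADDDDDADDD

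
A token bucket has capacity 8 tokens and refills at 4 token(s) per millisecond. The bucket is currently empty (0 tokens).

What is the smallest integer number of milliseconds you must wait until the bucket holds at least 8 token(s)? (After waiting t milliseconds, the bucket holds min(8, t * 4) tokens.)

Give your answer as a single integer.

Answer: 2

Derivation:
Need t * 4 >= 8, so t >= 8/4.
Smallest integer t = ceil(8/4) = 2.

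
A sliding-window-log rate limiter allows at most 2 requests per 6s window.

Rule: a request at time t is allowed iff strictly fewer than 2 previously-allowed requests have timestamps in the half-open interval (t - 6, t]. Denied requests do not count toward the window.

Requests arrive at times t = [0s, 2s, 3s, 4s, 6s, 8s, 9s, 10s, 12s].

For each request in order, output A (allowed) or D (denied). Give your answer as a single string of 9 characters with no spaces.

Tracking allowed requests in the window:
  req#1 t=0s: ALLOW
  req#2 t=2s: ALLOW
  req#3 t=3s: DENY
  req#4 t=4s: DENY
  req#5 t=6s: ALLOW
  req#6 t=8s: ALLOW
  req#7 t=9s: DENY
  req#8 t=10s: DENY
  req#9 t=12s: ALLOW

Answer: AADDAADDA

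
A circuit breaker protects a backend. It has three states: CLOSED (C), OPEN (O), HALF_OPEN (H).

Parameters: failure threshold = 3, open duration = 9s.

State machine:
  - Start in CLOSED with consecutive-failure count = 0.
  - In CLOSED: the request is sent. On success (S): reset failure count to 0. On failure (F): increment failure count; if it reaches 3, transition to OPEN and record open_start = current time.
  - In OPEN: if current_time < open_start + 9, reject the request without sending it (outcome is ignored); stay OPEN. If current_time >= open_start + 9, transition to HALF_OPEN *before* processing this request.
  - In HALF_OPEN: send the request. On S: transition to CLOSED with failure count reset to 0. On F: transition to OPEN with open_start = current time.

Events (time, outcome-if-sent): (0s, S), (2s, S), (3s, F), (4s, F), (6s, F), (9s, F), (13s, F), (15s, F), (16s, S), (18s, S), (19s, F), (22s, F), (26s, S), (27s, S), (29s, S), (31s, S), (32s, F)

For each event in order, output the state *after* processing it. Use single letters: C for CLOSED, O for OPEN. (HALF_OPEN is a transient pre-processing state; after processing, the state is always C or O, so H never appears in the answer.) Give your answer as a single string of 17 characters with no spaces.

Answer: CCCCOOOOOOOOCCCCC

Derivation:
State after each event:
  event#1 t=0s outcome=S: state=CLOSED
  event#2 t=2s outcome=S: state=CLOSED
  event#3 t=3s outcome=F: state=CLOSED
  event#4 t=4s outcome=F: state=CLOSED
  event#5 t=6s outcome=F: state=OPEN
  event#6 t=9s outcome=F: state=OPEN
  event#7 t=13s outcome=F: state=OPEN
  event#8 t=15s outcome=F: state=OPEN
  event#9 t=16s outcome=S: state=OPEN
  event#10 t=18s outcome=S: state=OPEN
  event#11 t=19s outcome=F: state=OPEN
  event#12 t=22s outcome=F: state=OPEN
  event#13 t=26s outcome=S: state=CLOSED
  event#14 t=27s outcome=S: state=CLOSED
  event#15 t=29s outcome=S: state=CLOSED
  event#16 t=31s outcome=S: state=CLOSED
  event#17 t=32s outcome=F: state=CLOSED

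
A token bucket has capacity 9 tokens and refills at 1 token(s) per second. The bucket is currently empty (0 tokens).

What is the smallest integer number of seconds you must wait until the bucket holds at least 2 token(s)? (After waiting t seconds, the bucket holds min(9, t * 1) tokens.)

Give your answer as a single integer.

Answer: 2

Derivation:
Need t * 1 >= 2, so t >= 2/1.
Smallest integer t = ceil(2/1) = 2.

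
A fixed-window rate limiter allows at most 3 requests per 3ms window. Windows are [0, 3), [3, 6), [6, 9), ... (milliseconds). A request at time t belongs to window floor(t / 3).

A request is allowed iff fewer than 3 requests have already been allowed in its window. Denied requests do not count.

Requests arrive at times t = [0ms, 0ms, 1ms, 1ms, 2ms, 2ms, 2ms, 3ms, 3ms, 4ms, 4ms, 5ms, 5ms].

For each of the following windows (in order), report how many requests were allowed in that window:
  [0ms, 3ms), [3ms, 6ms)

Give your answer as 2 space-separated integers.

Answer: 3 3

Derivation:
Processing requests:
  req#1 t=0ms (window 0): ALLOW
  req#2 t=0ms (window 0): ALLOW
  req#3 t=1ms (window 0): ALLOW
  req#4 t=1ms (window 0): DENY
  req#5 t=2ms (window 0): DENY
  req#6 t=2ms (window 0): DENY
  req#7 t=2ms (window 0): DENY
  req#8 t=3ms (window 1): ALLOW
  req#9 t=3ms (window 1): ALLOW
  req#10 t=4ms (window 1): ALLOW
  req#11 t=4ms (window 1): DENY
  req#12 t=5ms (window 1): DENY
  req#13 t=5ms (window 1): DENY

Allowed counts by window: 3 3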